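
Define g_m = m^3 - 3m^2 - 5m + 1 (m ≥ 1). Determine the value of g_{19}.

g_{19} = 1·19^3 - 3·19^2 - 5·19 + 1 = 5682.

5682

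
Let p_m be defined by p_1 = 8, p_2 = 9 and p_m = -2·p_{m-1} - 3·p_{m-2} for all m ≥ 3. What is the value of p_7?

354

p_3 = -42; p_4 = 57; p_5 = 12; p_6 = -195; p_7 = 354.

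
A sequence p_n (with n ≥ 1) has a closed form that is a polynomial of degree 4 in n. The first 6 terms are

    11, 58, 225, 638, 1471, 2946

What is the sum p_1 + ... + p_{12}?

1st diffs: 47, 167, 413, 833, 1475.
2nd diffs: 120, 246, 420, 642.
3rd diffs: 126, 174, 222.
4th diffs: 48, 48 (constant).
Newton forward-difference form: p_n = 11 + 47·C(n-1,1) + 120·C(n-1,2) + 126·C(n-1,3) + 48·C(n-1,4).
Continuing: …, 5333, 8950, 14163, 21386, …, p_{12} = 43758.
Summing n = 1..12 (12 terms) gives 130020.

130020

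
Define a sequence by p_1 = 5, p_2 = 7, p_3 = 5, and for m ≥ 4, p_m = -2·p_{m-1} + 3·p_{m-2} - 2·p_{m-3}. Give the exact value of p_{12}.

Iterate the recurrence:
p_4 = 1;  p_5 = -1;  p_6 = -5;  p_7 = 5;  p_8 = -23;  p_9 = 71;  p_{10} = -221;  p_{11} = 701;  p_{12} = -2207.

-2207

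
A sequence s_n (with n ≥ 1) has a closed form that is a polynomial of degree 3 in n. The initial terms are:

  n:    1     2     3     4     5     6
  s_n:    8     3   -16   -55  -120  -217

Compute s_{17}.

-5112

1st diffs: -5, -19, -39, -65, -97.
2nd diffs: -14, -20, -26, -32.
3rd diffs: -6, -6, -6 (constant).
So s_n = -n^3 - n^2 + 5n + 5.
Evaluating at n = 17 gives s_{17} = -5112.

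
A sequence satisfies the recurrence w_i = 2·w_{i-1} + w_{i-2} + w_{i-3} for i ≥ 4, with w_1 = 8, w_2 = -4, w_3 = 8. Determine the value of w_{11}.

Step forward from the initial values:
w_4 = 20; w_5 = 44; w_6 = 116; w_7 = 296; w_8 = 752; w_9 = 1916; w_{10} = 4880; w_{11} = 12428.

12428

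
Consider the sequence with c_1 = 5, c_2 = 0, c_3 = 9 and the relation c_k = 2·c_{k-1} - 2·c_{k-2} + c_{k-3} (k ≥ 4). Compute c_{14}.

Applying the relation repeatedly:
c_4 = 23;  c_5 = 28;  c_6 = 19;  …;  c_{11} = 28;  c_{12} = 19;  c_{13} = 5;  c_{14} = 0.

0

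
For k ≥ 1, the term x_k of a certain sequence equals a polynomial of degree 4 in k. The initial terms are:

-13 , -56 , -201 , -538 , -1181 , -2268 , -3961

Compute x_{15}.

1st diffs: -43, -145, -337, -643, -1087, -1693.
2nd diffs: -102, -192, -306, -444, -606.
3rd diffs: -90, -114, -138, -162.
4th diffs: -24, -24, -24 (constant).
Newton forward-difference form: x_k = -13 + (-43)·C(k-1,1) + (-102)·C(k-1,2) + (-90)·C(k-1,3) + (-24)·C(k-1,4).
At k = 15: k-1 = 14, so x_{15} = -13 - 602 - 9282 - 32760 - 24024 = -66681.

-66681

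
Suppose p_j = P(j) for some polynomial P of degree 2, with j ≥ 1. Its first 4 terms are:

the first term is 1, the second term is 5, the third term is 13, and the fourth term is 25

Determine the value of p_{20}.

761

1st diffs: 4, 8, 12.
2nd diffs: 4, 4 (constant).
Newton forward-difference form: p_j = 1 + 4·C(j-1,1) + 4·C(j-1,2).
At j = 20: j-1 = 19, so p_{20} = 1 + 76 + 684 = 761.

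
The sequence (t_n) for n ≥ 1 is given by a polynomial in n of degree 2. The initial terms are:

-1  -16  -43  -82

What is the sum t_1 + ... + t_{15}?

-7050

1st diffs: -15, -27, -39.
2nd diffs: -12, -12 (constant).
Newton forward-difference form: t_n = -1 + (-15)·C(n-1,1) + (-12)·C(n-1,2).
Continuing: …, -133, -196, -271, -358, …, t_{15} = -1303.
Summing n = 1..15 (15 terms) gives -7050.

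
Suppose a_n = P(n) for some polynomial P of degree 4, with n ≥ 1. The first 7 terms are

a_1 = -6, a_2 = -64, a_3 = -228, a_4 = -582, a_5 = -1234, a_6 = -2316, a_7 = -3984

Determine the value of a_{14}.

-50212

1st diffs: -58, -164, -354, -652, -1082, -1668.
2nd diffs: -106, -190, -298, -430, -586.
3rd diffs: -84, -108, -132, -156.
4th diffs: -24, -24, -24 (constant).
Newton forward-difference form: a_n = -6 + (-58)·C(n-1,1) + (-106)·C(n-1,2) + (-84)·C(n-1,3) + (-24)·C(n-1,4).
At n = 14: n-1 = 13, so a_{14} = -6 - 754 - 8268 - 24024 - 17160 = -50212.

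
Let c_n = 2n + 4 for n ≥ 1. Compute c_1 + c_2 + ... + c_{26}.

806

Over n = 1..26: Σn = 351.
Total = (2)·351 + (4)·26 = 806.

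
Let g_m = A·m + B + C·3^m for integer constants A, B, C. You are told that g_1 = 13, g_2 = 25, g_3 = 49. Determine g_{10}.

At m = 1, 2, 3: A + B + 3C = 13; 2A + B + 9C = 25; 3A + B + 27C = 49.
Subtracting the first from the second: A + 6C = 12.
Subtracting the second from the third: A + 18C = 24.
Solving: C = 1, A = 6, then B = 4.
So g_m = 6·m + 4 + 1·3^m; at m=10 this is 59113.

59113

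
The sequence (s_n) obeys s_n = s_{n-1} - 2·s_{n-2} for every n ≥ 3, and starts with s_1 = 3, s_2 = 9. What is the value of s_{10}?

-135

Step forward from the initial values:
s_3 = 3; s_4 = -15; s_5 = -21; s_6 = 9; s_7 = 51; s_8 = 33; s_9 = -69; s_{10} = -135.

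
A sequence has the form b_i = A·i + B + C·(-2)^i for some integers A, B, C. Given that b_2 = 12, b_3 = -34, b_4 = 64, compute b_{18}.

The three given values yield: 2A + B + 4C = 12; 3A + B - 8C = -34; 4A + B + 16C = 64.
Subtracting the first from the second: A - 12C = -46.
Subtracting the second from the third: A + 24C = 98.
Solving: C = 4, A = 2, then B = -8.
So b_i = 2·i + (-8) + 4·(-2)^i; at i=18 this is 1048604.

1048604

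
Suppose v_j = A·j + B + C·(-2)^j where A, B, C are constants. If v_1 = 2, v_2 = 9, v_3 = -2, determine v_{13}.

Plug in j = 1, 2, 3: A + B - 2C = 2; 2A + B + 4C = 9; 3A + B - 8C = -2.
Subtracting the first from the second: A + 6C = 7.
Subtracting the second from the third: A - 12C = -11.
Solving: C = 1, A = 1, then B = 3.
Hence v_{13} = 1·13 + 3 + 1·(-8192) = -8176.

-8176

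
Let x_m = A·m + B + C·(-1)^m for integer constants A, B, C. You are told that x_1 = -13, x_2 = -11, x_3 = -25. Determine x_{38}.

-227

Write the equations: A + B - C = -13; 2A + B + C = -11; 3A + B - C = -25.
Subtracting the first from the second: A + 2C = 2.
Subtracting the second from the third: A - 2C = -14.
Solving: C = 4, A = -6, then B = -3.
So x_m = -6·m + (-3) + 4·(-1)^m; at m=38 this is -227.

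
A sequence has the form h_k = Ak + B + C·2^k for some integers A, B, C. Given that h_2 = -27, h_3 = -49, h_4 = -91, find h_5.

At k = 2, 3, 4: 2A + B + 4C = -27; 3A + B + 8C = -49; 4A + B + 16C = -91.
Subtracting the first from the second: A + 4C = -22.
Subtracting the second from the third: A + 8C = -42.
Solving: C = -5, A = -2, then B = -3.
Therefore h_5 = -10 + (-3) + (-5)·32 = -173.

-173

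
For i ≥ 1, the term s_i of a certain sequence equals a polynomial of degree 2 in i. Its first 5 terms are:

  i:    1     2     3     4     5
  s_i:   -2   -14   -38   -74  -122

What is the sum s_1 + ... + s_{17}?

-9826

1st diffs: -12, -24, -36, -48.
2nd diffs: -12, -12, -12 (constant).
Newton forward-difference form: s_i = -2 + (-12)·C(i-1,1) + (-12)·C(i-1,2).
Continuing: …, -182, -254, -338, -434, …, s_{17} = -1634.
Summing i = 1..17 (17 terms) gives -9826.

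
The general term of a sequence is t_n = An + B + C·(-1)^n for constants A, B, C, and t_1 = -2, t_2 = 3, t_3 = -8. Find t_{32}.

-87

Write the equations: A + B - C = -2; 2A + B + C = 3; 3A + B - C = -8.
Subtracting the first from the second: A + 2C = 5.
Subtracting the second from the third: A - 2C = -11.
Solving: C = 4, A = -3, then B = 5.
So t_n = -3·n + 5 + 4·(-1)^n; at n=32 this is -87.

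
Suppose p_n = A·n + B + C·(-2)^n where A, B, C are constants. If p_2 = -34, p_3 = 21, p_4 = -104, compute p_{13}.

Plug in n = 2, 3, 4: 2A + B + 4C = -34; 3A + B - 8C = 21; 4A + B + 16C = -104.
Subtracting the first from the second: A - 12C = 55.
Subtracting the second from the third: A + 24C = -125.
Solving: C = -5, A = -5, then B = -4.
Hence p_{13} = -5·13 + (-4) + (-5)·(-8192) = 40891.

40891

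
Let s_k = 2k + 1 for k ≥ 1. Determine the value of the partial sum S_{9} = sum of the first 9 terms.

Over k = 1..9: Σk = 45.
Total = (2)·45 + (1)·9 = 99.

99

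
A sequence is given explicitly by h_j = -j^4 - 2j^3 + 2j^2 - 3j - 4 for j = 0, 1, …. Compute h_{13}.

-32660

h_{13} = -1·13^4 - 2·13^3 + 2·13^2 - 3·13 - 4 = -32660.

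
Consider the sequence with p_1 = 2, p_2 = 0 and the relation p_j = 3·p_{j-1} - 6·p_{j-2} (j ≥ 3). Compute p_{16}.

Applying the relation repeatedly:
p_3 = -12  p_4 = -36  p_5 = -36  …  p_{13} = 67068  p_{14} = 288684  p_{15} = 463644  p_{16} = -341172.

-341172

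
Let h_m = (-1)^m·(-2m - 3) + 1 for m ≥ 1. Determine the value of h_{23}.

50

(-1)^23 = -1; -2m - 3 at m=23 is -49; so h_{23} = 50.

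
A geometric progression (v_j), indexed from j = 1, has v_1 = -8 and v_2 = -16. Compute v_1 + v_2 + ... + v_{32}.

-34359738360

Common ratio r = 2.
v_j = (-8)·2^(j-1).
S = (-8)·(2^32 - 1)/(2 - 1) = (-8)·(4294967296 - 1)/(1) = -34359738360.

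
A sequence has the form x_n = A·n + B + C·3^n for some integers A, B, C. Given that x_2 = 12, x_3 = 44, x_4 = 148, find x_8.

13092

Write the equations: 2A + B + 9C = 12; 3A + B + 27C = 44; 4A + B + 81C = 148.
Subtracting the first from the second: A + 18C = 32.
Subtracting the second from the third: A + 54C = 104.
Solving: C = 2, A = -4, then B = 2.
So x_n = -4·n + 2 + 2·3^n; at n=8 this is 13092.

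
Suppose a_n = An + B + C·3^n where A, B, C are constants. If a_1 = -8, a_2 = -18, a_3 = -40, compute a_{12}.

-531490

The three given values yield: A + B + 3C = -8; 2A + B + 9C = -18; 3A + B + 27C = -40.
Subtracting the first from the second: A + 6C = -10.
Subtracting the second from the third: A + 18C = -22.
Solving: C = -1, A = -4, then B = -1.
Hence a_{12} = -4·12 + (-1) + (-1)·531441 = -531490.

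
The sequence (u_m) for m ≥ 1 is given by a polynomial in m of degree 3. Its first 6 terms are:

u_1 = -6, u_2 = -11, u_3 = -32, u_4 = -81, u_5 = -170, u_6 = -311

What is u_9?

-1166

1st diffs: -5, -21, -49, -89, -141.
2nd diffs: -16, -28, -40, -52.
3rd diffs: -12, -12, -12 (constant).
Newton forward-difference form: u_m = -6 + (-5)·C(m-1,1) + (-16)·C(m-1,2) + (-12)·C(m-1,3).
At m = 9: m-1 = 8, so u_9 = -6 - 40 - 448 - 672 = -1166.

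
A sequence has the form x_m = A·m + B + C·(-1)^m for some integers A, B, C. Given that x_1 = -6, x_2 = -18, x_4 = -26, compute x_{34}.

Plug in m = 1, 2, 4: A + B - C = -6; 2A + B + C = -18; 4A + B + C = -26.
Subtracting the first from the second: A + 2C = -12.
Subtracting the second from the third: 2A = -8.
Solving: C = -4, A = -4, then B = -6.
So x_m = -4·m + (-6) + (-4)·(-1)^m; at m=34 this is -146.

-146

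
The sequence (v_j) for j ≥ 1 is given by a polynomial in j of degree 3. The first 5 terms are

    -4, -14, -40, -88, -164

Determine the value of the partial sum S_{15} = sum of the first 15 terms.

1st diffs: -10, -26, -48, -76.
2nd diffs: -16, -22, -28.
3rd diffs: -6, -6 (constant).
Newton forward-difference form: v_j = -4 + (-10)·C(j-1,1) + (-16)·C(j-1,2) + (-6)·C(j-1,3).
Continuing: …, -274, -424, -620, -868, …, v_{15} = -3784.
Summing j = 1..15 (15 terms) gives -16580.

-16580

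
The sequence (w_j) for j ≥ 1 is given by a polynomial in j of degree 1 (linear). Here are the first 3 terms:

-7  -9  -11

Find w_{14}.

-33

1st diffs: -2, -2 (constant).
So w_j = -2j - 5.
Evaluating at j = 14 gives w_{14} = -33.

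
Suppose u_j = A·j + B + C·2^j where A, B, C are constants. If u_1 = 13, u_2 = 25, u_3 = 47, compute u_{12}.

20505

At j = 1, 2, 3: A + B + 2C = 13; 2A + B + 4C = 25; 3A + B + 8C = 47.
Subtracting the first from the second: A + 2C = 12.
Subtracting the second from the third: A + 4C = 22.
Solving: C = 5, A = 2, then B = 1.
Therefore u_{12} = 24 + 1 + 5·4096 = 20505.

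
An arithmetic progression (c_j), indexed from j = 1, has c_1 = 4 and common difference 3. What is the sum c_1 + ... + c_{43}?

2881

c_j = 4 + (j - 1)·3.
c_{43} = 130; S = 43·(4 + 130)/2 = 2881.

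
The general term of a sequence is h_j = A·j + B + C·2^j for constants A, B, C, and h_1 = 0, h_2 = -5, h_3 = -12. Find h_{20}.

-1048631

Plug in j = 1, 2, 3: A + B + 2C = 0; 2A + B + 4C = -5; 3A + B + 8C = -12.
Subtracting the first from the second: A + 2C = -5.
Subtracting the second from the third: A + 4C = -7.
Solving: C = -1, A = -3, then B = 5.
Therefore h_{20} = -60 + 5 + (-1)·1048576 = -1048631.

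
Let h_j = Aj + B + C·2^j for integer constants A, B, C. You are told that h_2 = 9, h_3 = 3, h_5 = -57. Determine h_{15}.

-98205

Plug in j = 2, 3, 5: 2A + B + 4C = 9; 3A + B + 8C = 3; 5A + B + 32C = -57.
Subtracting the first from the second: A + 4C = -6.
Subtracting the second from the third: 2A + 24C = -60.
Solving: C = -3, A = 6, then B = 9.
Hence h_{15} = 6·15 + 9 + (-3)·32768 = -98205.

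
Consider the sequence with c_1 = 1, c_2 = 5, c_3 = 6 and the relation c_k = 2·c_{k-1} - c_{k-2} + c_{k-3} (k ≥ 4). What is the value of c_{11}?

460

Compute successive terms:
c_4 = 8;  c_5 = 15;  c_6 = 28;  c_7 = 49;  c_8 = 85;  c_9 = 149;  c_{10} = 262;  c_{11} = 460.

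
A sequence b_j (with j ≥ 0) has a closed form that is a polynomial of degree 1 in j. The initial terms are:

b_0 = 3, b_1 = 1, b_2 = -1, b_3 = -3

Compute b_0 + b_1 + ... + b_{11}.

1st diffs: -2, -2, -2 (constant).
So b_j = -2j + 3.
Continuing: …, -5, -7, -9, -11, …, b_{11} = -19.
Summing j = 0..11 (12 terms) gives -96.

-96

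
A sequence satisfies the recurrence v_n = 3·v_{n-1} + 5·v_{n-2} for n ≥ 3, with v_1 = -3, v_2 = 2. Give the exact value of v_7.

-1599

Compute successive terms:
v_3 = -9  v_4 = -17  v_5 = -96  v_6 = -373  v_7 = -1599.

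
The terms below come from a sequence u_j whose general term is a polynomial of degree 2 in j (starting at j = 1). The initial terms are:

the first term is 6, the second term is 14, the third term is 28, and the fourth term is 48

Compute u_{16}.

1st diffs: 8, 14, 20.
2nd diffs: 6, 6 (constant).
Newton forward-difference form: u_j = 6 + 8·C(j-1,1) + 6·C(j-1,2).
At j = 16: j-1 = 15, so u_{16} = 6 + 120 + 630 = 756.

756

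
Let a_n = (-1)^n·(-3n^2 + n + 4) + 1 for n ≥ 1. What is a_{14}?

-569

(-1)^14 = 1; -3n^2 + n + 4 at n=14 is -570; so a_{14} = -569.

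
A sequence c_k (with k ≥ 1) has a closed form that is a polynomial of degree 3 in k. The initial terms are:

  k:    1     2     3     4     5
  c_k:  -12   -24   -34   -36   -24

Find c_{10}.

456

1st diffs: -12, -10, -2, 12.
2nd diffs: 2, 8, 14.
3rd diffs: 6, 6 (constant).
Newton forward-difference form: c_k = -12 + (-12)·C(k-1,1) + 2·C(k-1,2) + 6·C(k-1,3).
At k = 10: k-1 = 9, so c_{10} = -12 - 108 + 72 + 504 = 456.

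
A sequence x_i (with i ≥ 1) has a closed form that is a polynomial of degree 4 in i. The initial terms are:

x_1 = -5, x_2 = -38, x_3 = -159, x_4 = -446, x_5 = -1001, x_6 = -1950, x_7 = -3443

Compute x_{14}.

-46766

1st diffs: -33, -121, -287, -555, -949, -1493.
2nd diffs: -88, -166, -268, -394, -544.
3rd diffs: -78, -102, -126, -150.
4th diffs: -24, -24, -24 (constant).
So x_i = -i^4 - 3i^3 - i^2 + 6i - 6.
Evaluating at i = 14 gives x_{14} = -46766.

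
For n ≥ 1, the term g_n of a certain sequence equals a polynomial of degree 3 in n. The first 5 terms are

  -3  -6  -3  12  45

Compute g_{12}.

1284

1st diffs: -3, 3, 15, 33.
2nd diffs: 6, 12, 18.
3rd diffs: 6, 6 (constant).
So g_n = n^3 - 3n^2 - n.
Evaluating at n = 12 gives g_{12} = 1284.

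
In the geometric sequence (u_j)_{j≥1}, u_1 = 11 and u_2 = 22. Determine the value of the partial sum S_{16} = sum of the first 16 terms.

Common ratio r = 2.
u_j = 11·2^(j-1).
S = 11·(2^16 - 1)/(2 - 1) = 11·(65536 - 1)/(1) = 720885.

720885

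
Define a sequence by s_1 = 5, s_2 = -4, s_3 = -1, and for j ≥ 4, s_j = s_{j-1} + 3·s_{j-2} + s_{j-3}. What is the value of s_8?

Applying the relation repeatedly:
s_4 = -8, s_5 = -15, s_6 = -40, s_7 = -93, s_8 = -228.

-228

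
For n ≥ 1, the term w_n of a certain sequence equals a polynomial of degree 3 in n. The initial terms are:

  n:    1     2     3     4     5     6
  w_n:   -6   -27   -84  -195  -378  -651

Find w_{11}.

-3996

1st diffs: -21, -57, -111, -183, -273.
2nd diffs: -36, -54, -72, -90.
3rd diffs: -18, -18, -18 (constant).
Newton forward-difference form: w_n = -6 + (-21)·C(n-1,1) + (-36)·C(n-1,2) + (-18)·C(n-1,3).
At n = 11: n-1 = 10, so w_{11} = -6 - 210 - 1620 - 2160 = -3996.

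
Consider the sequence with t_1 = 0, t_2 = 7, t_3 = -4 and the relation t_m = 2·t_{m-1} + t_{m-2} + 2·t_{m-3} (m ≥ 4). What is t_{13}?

7992

t_4 = -1;  t_5 = 8;  t_6 = 7;  t_7 = 20;  t_8 = 63;  t_9 = 160;  t_{10} = 423;  t_{11} = 1132;  t_{12} = 3007;  t_{13} = 7992.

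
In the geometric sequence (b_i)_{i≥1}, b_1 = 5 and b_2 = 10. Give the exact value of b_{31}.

5368709120

Common ratio r = 2.
b_i = 5·2^(i-1).
b_{31} = 5·2^30 = 5368709120.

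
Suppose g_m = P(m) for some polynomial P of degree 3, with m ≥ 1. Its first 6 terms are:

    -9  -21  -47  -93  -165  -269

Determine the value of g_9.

1st diffs: -12, -26, -46, -72, -104.
2nd diffs: -14, -20, -26, -32.
3rd diffs: -6, -6, -6 (constant).
Newton forward-difference form: g_m = -9 + (-12)·C(m-1,1) + (-14)·C(m-1,2) + (-6)·C(m-1,3).
At m = 9: m-1 = 8, so g_9 = -9 - 96 - 392 - 336 = -833.

-833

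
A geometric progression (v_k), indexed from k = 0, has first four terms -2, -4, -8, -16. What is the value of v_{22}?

-8388608

Common ratio r = 2.
v_k = (-2)·2^(k-0).
v_{22} = (-2)·2^22 = -8388608.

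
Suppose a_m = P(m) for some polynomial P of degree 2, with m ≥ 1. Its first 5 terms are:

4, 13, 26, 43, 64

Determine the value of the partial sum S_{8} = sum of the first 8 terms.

1st diffs: 9, 13, 17, 21.
2nd diffs: 4, 4, 4 (constant).
So a_m = 2m^2 + 3m - 1.
Continuing: 89, 118, 151.
Summing m = 1..8 (8 terms) gives 508.

508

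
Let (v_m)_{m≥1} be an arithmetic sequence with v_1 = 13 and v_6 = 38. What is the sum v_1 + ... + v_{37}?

Common difference d = (38 - 13) / (6 - 1) = 5.
v_m = 13 + (m - 1)·5.
v_{37} = 193; S = 37·(13 + 193)/2 = 3811.

3811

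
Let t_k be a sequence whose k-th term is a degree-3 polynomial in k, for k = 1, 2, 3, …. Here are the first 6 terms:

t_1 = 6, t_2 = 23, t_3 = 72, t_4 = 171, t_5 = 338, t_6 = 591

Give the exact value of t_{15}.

1st diffs: 17, 49, 99, 167, 253.
2nd diffs: 32, 50, 68, 86.
3rd diffs: 18, 18, 18 (constant).
Newton forward-difference form: t_k = 6 + 17·C(k-1,1) + 32·C(k-1,2) + 18·C(k-1,3).
At k = 15: k-1 = 14, so t_{15} = 6 + 238 + 2912 + 6552 = 9708.

9708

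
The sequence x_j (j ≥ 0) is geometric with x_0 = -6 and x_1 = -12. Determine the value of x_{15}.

-196608

Common ratio r = 2.
x_j = (-6)·2^(j-0).
x_{15} = (-6)·2^15 = -196608.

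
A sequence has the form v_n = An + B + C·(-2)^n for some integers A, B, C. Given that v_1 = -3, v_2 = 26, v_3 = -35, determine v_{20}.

Write the equations: A + B - 2C = -3; 2A + B + 4C = 26; 3A + B - 8C = -35.
Subtracting the first from the second: A + 6C = 29.
Subtracting the second from the third: A - 12C = -61.
Solving: C = 5, A = -1, then B = 8.
Hence v_{20} = -1·20 + 8 + 5·1048576 = 5242868.

5242868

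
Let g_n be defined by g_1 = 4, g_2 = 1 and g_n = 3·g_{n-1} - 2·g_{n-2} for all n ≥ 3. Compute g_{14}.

-24569

Compute successive terms:
g_3 = -5  g_4 = -17  g_5 = -41  …  g_{11} = -3065  g_{12} = -6137  g_{13} = -12281  g_{14} = -24569.
(Characteristic roots are 2 and 1.)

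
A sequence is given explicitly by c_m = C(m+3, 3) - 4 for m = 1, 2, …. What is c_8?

C(11, 3) = 165, so c_8 = 161.

161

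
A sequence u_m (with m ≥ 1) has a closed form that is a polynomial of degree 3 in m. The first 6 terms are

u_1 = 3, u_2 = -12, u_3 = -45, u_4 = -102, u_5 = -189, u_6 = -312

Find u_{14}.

-3312

1st diffs: -15, -33, -57, -87, -123.
2nd diffs: -18, -24, -30, -36.
3rd diffs: -6, -6, -6 (constant).
Newton forward-difference form: u_m = 3 + (-15)·C(m-1,1) + (-18)·C(m-1,2) + (-6)·C(m-1,3).
At m = 14: m-1 = 13, so u_{14} = 3 - 195 - 1404 - 1716 = -3312.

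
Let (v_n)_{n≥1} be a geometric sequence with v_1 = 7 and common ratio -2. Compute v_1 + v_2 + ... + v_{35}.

v_n = 7·(-2)^(n-1).
S = 7·((-2)^35 - 1)/(-2 - 1) = 7·(-34359738368 - 1)/(-3) = 80172722861.

80172722861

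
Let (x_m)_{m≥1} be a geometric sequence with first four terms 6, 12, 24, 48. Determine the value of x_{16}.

196608

Common ratio r = 2.
x_m = 6·2^(m-1).
x_{16} = 6·2^15 = 196608.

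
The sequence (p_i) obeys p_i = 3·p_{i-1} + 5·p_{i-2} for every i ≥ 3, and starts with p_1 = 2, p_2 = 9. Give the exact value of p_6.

2739

Compute successive terms:
p_3 = 37;  p_4 = 156;  p_5 = 653;  p_6 = 2739.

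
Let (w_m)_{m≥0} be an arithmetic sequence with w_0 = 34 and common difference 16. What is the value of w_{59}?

w_m = 34 + (m - 0)·16.
w_{59} = 34 + 59·16 = 978.

978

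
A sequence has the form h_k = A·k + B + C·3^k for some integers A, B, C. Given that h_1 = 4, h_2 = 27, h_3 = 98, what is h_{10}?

236179

Plug in k = 1, 2, 3: A + B + 3C = 4; 2A + B + 9C = 27; 3A + B + 27C = 98.
Subtracting the first from the second: A + 6C = 23.
Subtracting the second from the third: A + 18C = 71.
Solving: C = 4, A = -1, then B = -7.
Therefore h_{10} = -10 + (-7) + 4·59049 = 236179.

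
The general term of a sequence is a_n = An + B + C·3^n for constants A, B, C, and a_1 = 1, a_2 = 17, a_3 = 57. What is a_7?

Plug in n = 1, 2, 3: A + B + 3C = 1; 2A + B + 9C = 17; 3A + B + 27C = 57.
Subtracting the first from the second: A + 6C = 16.
Subtracting the second from the third: A + 18C = 40.
Solving: C = 2, A = 4, then B = -9.
Hence a_7 = 4·7 + (-9) + 2·2187 = 4393.

4393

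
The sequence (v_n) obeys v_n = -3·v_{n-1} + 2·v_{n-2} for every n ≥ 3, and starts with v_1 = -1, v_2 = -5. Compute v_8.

Compute successive terms:
v_3 = 13  v_4 = -49  v_5 = 173  v_6 = -617  v_7 = 2197  v_8 = -7825.

-7825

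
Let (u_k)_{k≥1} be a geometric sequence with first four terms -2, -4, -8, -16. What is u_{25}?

-33554432

Common ratio r = 2.
u_k = (-2)·2^(k-1).
u_{25} = (-2)·2^24 = -33554432.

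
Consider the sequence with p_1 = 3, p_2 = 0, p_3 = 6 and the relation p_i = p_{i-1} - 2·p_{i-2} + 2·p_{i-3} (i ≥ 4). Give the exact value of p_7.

12

Step forward from the initial values:
p_4 = 12; p_5 = 0; p_6 = -12; p_7 = 12.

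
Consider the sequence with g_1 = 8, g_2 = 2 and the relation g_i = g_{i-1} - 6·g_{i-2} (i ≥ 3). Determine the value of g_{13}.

Compute successive terms:
g_3 = -46;  g_4 = -58;  g_5 = 218;  …;  g_{10} = 25142;  g_{11} = 23258;  g_{12} = -127594;  g_{13} = -267142.

-267142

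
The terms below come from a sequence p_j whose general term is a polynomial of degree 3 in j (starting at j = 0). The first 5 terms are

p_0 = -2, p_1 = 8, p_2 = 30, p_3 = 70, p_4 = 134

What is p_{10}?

1358

1st diffs: 10, 22, 40, 64.
2nd diffs: 12, 18, 24.
3rd diffs: 6, 6 (constant).
So p_j = j^3 + 3j^2 + 6j - 2.
Evaluating at j = 10 gives p_{10} = 1358.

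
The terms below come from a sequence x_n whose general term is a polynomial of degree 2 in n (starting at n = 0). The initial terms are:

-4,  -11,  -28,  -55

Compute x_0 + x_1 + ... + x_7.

1st diffs: -7, -17, -27.
2nd diffs: -10, -10 (constant).
Newton forward-difference form: x_n = -4 + (-7)·C(n,1) + (-10)·C(n,2).
Continuing: -92, -139, -196, -263.
Summing n = 0..7 (8 terms) gives -788.

-788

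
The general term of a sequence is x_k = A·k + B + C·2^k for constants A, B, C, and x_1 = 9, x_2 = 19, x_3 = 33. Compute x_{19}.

At k = 1, 2, 3: A + B + 2C = 9; 2A + B + 4C = 19; 3A + B + 8C = 33.
Subtracting the first from the second: A + 2C = 10.
Subtracting the second from the third: A + 4C = 14.
Solving: C = 2, A = 6, then B = -1.
Hence x_{19} = 6·19 + (-1) + 2·524288 = 1048689.

1048689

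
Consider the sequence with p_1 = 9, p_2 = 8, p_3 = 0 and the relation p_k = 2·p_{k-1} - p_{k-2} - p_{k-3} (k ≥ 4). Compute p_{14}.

-1

Applying the relation repeatedly:
p_4 = -17  p_5 = -42  p_6 = -67  …  p_{11} = 453  p_{12} = 610  p_{13} = 531  p_{14} = -1.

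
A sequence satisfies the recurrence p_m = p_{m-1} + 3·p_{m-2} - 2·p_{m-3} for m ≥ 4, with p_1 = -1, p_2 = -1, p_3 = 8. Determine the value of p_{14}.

p_4 = 7; p_5 = 33; p_6 = 38; …; p_{11} = 1781; p_{12} = 3046; p_{13} = 6927; p_{14} = 12503.

12503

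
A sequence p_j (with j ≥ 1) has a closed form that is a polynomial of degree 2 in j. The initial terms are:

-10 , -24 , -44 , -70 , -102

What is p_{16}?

1st diffs: -14, -20, -26, -32.
2nd diffs: -6, -6, -6 (constant).
So p_j = -3j^2 - 5j - 2.
Evaluating at j = 16 gives p_{16} = -850.

-850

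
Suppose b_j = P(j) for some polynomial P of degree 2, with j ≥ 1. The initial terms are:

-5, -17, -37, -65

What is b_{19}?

-1445

1st diffs: -12, -20, -28.
2nd diffs: -8, -8 (constant).
Newton forward-difference form: b_j = -5 + (-12)·C(j-1,1) + (-8)·C(j-1,2).
At j = 19: j-1 = 18, so b_{19} = -5 - 216 - 1224 = -1445.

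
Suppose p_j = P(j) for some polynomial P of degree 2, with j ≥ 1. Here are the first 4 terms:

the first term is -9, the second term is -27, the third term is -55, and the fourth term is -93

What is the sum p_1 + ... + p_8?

-1136

1st diffs: -18, -28, -38.
2nd diffs: -10, -10 (constant).
Newton forward-difference form: p_j = -9 + (-18)·C(j-1,1) + (-10)·C(j-1,2).
Continuing: -141, -199, -267, -345.
Summing j = 1..8 (8 terms) gives -1136.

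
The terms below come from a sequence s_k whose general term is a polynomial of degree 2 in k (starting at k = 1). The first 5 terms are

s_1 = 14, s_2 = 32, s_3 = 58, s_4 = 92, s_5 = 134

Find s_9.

382

1st diffs: 18, 26, 34, 42.
2nd diffs: 8, 8, 8 (constant).
Newton forward-difference form: s_k = 14 + 18·C(k-1,1) + 8·C(k-1,2).
At k = 9: k-1 = 8, so s_9 = 14 + 144 + 224 = 382.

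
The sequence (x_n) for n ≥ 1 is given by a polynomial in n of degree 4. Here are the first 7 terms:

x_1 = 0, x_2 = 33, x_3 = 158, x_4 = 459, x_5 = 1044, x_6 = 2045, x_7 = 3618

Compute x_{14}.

1st diffs: 33, 125, 301, 585, 1001, 1573.
2nd diffs: 92, 176, 284, 416, 572.
3rd diffs: 84, 108, 132, 156.
4th diffs: 24, 24, 24 (constant).
So x_n = n^4 + 4n^3 - 3n^2 - n - 1.
Evaluating at n = 14 gives x_{14} = 48789.

48789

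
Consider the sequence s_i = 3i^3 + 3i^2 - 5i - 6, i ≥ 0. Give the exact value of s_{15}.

s_{15} = 3·15^3 + 3·15^2 - 5·15 - 6 = 10719.

10719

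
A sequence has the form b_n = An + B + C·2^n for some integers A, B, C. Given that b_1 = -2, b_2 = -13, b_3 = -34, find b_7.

At n = 1, 2, 3: A + B + 2C = -2; 2A + B + 4C = -13; 3A + B + 8C = -34.
Subtracting the first from the second: A + 2C = -11.
Subtracting the second from the third: A + 4C = -21.
Solving: C = -5, A = -1, then B = 9.
So b_n = -1·n + 9 + (-5)·2^n; at n=7 this is -638.

-638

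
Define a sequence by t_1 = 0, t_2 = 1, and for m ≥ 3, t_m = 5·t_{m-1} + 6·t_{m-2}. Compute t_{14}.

1865813431

Compute successive terms:
t_3 = 5;  t_4 = 31;  t_5 = 185;  …;  t_{11} = 8638025;  t_{12} = 51828151;  t_{13} = 310968905;  t_{14} = 1865813431.
(Characteristic roots are 6 and -1.)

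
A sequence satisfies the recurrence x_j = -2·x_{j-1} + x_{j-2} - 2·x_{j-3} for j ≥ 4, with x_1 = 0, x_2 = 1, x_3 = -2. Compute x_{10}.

1845

Compute successive terms:
x_4 = 5;  x_5 = -14;  x_6 = 37;  x_7 = -98;  x_8 = 261;  x_9 = -694;  x_{10} = 1845.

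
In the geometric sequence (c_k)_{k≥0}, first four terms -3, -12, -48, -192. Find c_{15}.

-3221225472

Common ratio r = 4.
c_k = (-3)·4^(k-0).
c_{15} = (-3)·4^15 = -3221225472.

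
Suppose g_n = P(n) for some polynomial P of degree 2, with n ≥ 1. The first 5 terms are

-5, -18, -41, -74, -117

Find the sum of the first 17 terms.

1st diffs: -13, -23, -33, -43.
2nd diffs: -10, -10, -10 (constant).
Newton forward-difference form: g_n = -5 + (-13)·C(n-1,1) + (-10)·C(n-1,2).
Continuing: …, -170, -233, -306, -389, …, g_{17} = -1413.
Summing n = 1..17 (17 terms) gives -8653.

-8653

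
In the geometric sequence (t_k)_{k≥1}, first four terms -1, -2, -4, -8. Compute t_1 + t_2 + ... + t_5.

Common ratio r = 2.
t_k = (-1)·2^(k-1).
S = (-1)·(2^5 - 1)/(2 - 1) = (-1)·(32 - 1)/(1) = -31.

-31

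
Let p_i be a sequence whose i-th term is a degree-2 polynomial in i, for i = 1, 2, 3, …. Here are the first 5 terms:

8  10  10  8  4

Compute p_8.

-20

1st diffs: 2, 0, -2, -4.
2nd diffs: -2, -2, -2 (constant).
Newton forward-difference form: p_i = 8 + 2·C(i-1,1) + (-2)·C(i-1,2).
At i = 8: i-1 = 7, so p_8 = 8 + 14 - 42 = -20.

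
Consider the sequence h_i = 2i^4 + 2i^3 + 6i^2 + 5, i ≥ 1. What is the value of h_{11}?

h_{11} = 2·11^4 + 2·11^3 + 6·11^2 + 5 = 32675.

32675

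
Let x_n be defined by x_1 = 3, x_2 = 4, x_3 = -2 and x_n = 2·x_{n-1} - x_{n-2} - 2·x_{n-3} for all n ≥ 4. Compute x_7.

Step forward from the initial values:
x_4 = -14; x_5 = -34; x_6 = -50; x_7 = -38.

-38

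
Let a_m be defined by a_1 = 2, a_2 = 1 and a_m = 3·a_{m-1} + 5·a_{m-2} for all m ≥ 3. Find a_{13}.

Applying the relation repeatedly:
a_3 = 13; a_4 = 44; a_5 = 197; …; a_{10} = 251596; a_{11} = 1054873; a_{12} = 4422599; a_{13} = 18542162.

18542162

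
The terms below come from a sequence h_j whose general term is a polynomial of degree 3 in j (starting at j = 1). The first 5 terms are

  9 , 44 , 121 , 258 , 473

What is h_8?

1766

1st diffs: 35, 77, 137, 215.
2nd diffs: 42, 60, 78.
3rd diffs: 18, 18 (constant).
So h_j = 3j^3 + 3j^2 + 5j - 2.
Evaluating at j = 8 gives h_8 = 1766.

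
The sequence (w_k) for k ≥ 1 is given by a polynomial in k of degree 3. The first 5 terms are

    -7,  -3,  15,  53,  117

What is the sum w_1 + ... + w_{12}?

6230

1st diffs: 4, 18, 38, 64.
2nd diffs: 14, 20, 26.
3rd diffs: 6, 6 (constant).
Newton forward-difference form: w_k = -7 + 4·C(k-1,1) + 14·C(k-1,2) + 6·C(k-1,3).
Continuing: …, 213, 347, 525, 753, …, w_{12} = 1797.
Summing k = 1..12 (12 terms) gives 6230.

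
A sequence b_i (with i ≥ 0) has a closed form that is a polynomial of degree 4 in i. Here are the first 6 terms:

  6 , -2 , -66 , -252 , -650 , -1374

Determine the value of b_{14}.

-53250

1st diffs: -8, -64, -186, -398, -724.
2nd diffs: -56, -122, -212, -326.
3rd diffs: -66, -90, -114.
4th diffs: -24, -24 (constant).
So b_i = -i^4 - 5i^3 - 6i^2 + 4i + 6.
Evaluating at i = 14 gives b_{14} = -53250.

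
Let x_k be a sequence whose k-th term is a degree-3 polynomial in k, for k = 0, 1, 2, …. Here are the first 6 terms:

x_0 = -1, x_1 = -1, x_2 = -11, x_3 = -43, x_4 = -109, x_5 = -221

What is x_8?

-953

1st diffs: 0, -10, -32, -66, -112.
2nd diffs: -10, -22, -34, -46.
3rd diffs: -12, -12, -12 (constant).
So x_k = -2k^3 + k^2 + k - 1.
Evaluating at k = 8 gives x_8 = -953.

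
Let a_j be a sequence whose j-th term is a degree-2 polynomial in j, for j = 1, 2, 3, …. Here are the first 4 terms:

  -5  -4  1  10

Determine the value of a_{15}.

373

1st diffs: 1, 5, 9.
2nd diffs: 4, 4 (constant).
So a_j = 2j^2 - 5j - 2.
Evaluating at j = 15 gives a_{15} = 373.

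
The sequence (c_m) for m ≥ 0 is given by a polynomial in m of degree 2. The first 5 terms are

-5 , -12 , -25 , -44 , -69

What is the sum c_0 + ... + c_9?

1st diffs: -7, -13, -19, -25.
2nd diffs: -6, -6, -6 (constant).
Newton forward-difference form: c_m = -5 + (-7)·C(m,1) + (-6)·C(m,2).
Continuing: …, -100, -137, -180, -229, …, c_9 = -284.
Summing m = 0..9 (10 terms) gives -1085.

-1085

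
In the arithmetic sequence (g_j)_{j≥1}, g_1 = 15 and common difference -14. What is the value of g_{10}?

g_j = 15 + (j - 1)·(-14).
g_{10} = 15 + 9·(-14) = -111.

-111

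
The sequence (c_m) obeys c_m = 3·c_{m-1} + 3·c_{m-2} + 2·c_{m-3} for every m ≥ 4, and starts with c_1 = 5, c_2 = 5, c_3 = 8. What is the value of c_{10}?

Iterate the recurrence:
c_4 = 49  c_5 = 181  c_6 = 706  c_7 = 2759  c_8 = 10757  c_9 = 41960  c_{10} = 163669.

163669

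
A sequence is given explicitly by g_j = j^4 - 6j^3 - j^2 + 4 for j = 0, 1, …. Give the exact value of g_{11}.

g_{11} = 1·11^4 - 6·11^3 - 1·11^2 + 4 = 6538.

6538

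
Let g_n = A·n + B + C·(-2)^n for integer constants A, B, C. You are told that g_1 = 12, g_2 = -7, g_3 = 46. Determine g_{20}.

-4194205

At n = 1, 2, 3: A + B - 2C = 12; 2A + B + 4C = -7; 3A + B - 8C = 46.
Subtracting the first from the second: A + 6C = -19.
Subtracting the second from the third: A - 12C = 53.
Solving: C = -4, A = 5, then B = -1.
So g_n = 5·n + (-1) + (-4)·(-2)^n; at n=20 this is -4194205.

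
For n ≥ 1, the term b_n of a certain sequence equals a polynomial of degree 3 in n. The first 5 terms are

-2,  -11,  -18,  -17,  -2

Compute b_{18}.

1st diffs: -9, -7, 1, 15.
2nd diffs: 2, 8, 14.
3rd diffs: 6, 6 (constant).
Newton forward-difference form: b_n = -2 + (-9)·C(n-1,1) + 2·C(n-1,2) + 6·C(n-1,3).
At n = 18: n-1 = 17, so b_{18} = -2 - 153 + 272 + 4080 = 4197.

4197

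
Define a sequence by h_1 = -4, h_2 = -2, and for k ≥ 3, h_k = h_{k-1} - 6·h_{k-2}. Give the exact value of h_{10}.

-12206

Compute successive terms:
h_3 = 22, h_4 = 34, h_5 = -98, h_6 = -302, h_7 = 286, h_8 = 2098, h_9 = 382, h_{10} = -12206.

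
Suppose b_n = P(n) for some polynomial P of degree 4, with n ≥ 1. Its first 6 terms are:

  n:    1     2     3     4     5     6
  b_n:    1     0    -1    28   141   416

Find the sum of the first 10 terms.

1st diffs: -1, -1, 29, 113, 275.
2nd diffs: 0, 30, 84, 162.
3rd diffs: 30, 54, 78.
4th diffs: 24, 24 (constant).
So b_n = n^4 - 5n^3 + 5n^2 + 4n - 4.
Continuing: 955, 1884, 3353, 5536.
Summing n = 1..10 (10 terms) gives 12313.

12313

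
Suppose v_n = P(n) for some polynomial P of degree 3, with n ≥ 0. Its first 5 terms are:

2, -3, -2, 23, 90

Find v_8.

1138

1st diffs: -5, 1, 25, 67.
2nd diffs: 6, 24, 42.
3rd diffs: 18, 18 (constant).
Newton forward-difference form: v_n = 2 + (-5)·C(n,1) + 6·C(n,2) + 18·C(n,3).
At n = 8: n = 8, so v_8 = 2 - 40 + 168 + 1008 = 1138.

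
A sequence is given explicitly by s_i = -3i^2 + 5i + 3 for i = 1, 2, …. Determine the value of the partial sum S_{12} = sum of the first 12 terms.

-1524

Over i = 1..12: Σi = 78, Σi² = 650.
Total = (-3)·650 + (5)·78 + (3)·12 = -1524.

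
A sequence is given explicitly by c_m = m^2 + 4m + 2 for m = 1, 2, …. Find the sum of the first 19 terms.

3268

Over m = 1..19: Σm = 190, Σm² = 2470.
Total = (1)·2470 + (4)·190 + (2)·19 = 3268.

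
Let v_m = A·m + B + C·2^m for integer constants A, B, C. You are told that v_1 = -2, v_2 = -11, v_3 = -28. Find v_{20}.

Plug in m = 1, 2, 3: A + B + 2C = -2; 2A + B + 4C = -11; 3A + B + 8C = -28.
Subtracting the first from the second: A + 2C = -9.
Subtracting the second from the third: A + 4C = -17.
Solving: C = -4, A = -1, then B = 7.
Hence v_{20} = -1·20 + 7 + (-4)·1048576 = -4194317.

-4194317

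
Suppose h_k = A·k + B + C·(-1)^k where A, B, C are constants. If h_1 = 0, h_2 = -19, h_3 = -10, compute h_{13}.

-60

At k = 1, 2, 3: A + B - C = 0; 2A + B + C = -19; 3A + B - C = -10.
Subtracting the first from the second: A + 2C = -19.
Subtracting the second from the third: A - 2C = 9.
Solving: C = -7, A = -5, then B = -2.
So h_k = -5·k + (-2) + (-7)·(-1)^k; at k=13 this is -60.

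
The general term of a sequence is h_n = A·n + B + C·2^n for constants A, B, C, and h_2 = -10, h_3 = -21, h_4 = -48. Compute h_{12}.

-16328

At n = 2, 3, 4: 2A + B + 4C = -10; 3A + B + 8C = -21; 4A + B + 16C = -48.
Subtracting the first from the second: A + 4C = -11.
Subtracting the second from the third: A + 8C = -27.
Solving: C = -4, A = 5, then B = -4.
Therefore h_{12} = 60 + (-4) + (-4)·4096 = -16328.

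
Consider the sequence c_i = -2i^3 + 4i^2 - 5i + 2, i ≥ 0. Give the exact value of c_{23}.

c_{23} = -2·23^3 + 4·23^2 - 5·23 + 2 = -22331.

-22331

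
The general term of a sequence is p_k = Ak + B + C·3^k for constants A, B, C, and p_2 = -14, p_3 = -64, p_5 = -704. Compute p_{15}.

-43046656

At k = 2, 3, 5: 2A + B + 9C = -14; 3A + B + 27C = -64; 5A + B + 243C = -704.
Subtracting the first from the second: A + 18C = -50.
Subtracting the second from the third: 2A + 216C = -640.
Solving: C = -3, A = 4, then B = 5.
Therefore p_{15} = 60 + 5 + (-3)·14348907 = -43046656.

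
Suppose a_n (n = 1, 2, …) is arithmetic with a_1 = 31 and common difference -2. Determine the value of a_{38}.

a_n = 31 + (n - 1)·(-2).
a_{38} = 31 + 37·(-2) = -43.

-43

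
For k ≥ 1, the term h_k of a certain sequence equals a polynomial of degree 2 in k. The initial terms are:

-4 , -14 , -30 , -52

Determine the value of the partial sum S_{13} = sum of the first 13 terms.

1st diffs: -10, -16, -22.
2nd diffs: -6, -6 (constant).
Newton forward-difference form: h_k = -4 + (-10)·C(k-1,1) + (-6)·C(k-1,2).
Continuing: …, -80, -114, -154, -200, …, h_{13} = -520.
Summing k = 1..13 (13 terms) gives -2548.

-2548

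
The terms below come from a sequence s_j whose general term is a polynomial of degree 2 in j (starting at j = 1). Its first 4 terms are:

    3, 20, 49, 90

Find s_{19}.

1st diffs: 17, 29, 41.
2nd diffs: 12, 12 (constant).
Newton forward-difference form: s_j = 3 + 17·C(j-1,1) + 12·C(j-1,2).
At j = 19: j-1 = 18, so s_{19} = 3 + 306 + 1836 = 2145.

2145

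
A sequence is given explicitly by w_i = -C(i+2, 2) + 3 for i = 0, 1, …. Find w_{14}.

-117

C(16, 2) = 120, so w_{14} = -117.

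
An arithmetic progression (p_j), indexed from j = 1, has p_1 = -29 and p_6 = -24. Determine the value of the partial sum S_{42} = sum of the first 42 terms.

Common difference d = (-24 - (-29)) / (6 - 1) = 1.
p_j = -29 + (j - 1)·1.
p_{42} = 12; S = 42·(-29 + 12)/2 = -357.

-357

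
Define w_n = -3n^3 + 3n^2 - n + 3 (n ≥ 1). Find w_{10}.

-2707

w_{10} = -3·10^3 + 3·10^2 - 1·10 + 3 = -2707.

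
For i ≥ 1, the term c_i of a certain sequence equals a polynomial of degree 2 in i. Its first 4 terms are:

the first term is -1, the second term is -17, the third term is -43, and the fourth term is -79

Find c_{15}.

-1135

1st diffs: -16, -26, -36.
2nd diffs: -10, -10 (constant).
So c_i = -5i^2 - i + 5.
Evaluating at i = 15 gives c_{15} = -1135.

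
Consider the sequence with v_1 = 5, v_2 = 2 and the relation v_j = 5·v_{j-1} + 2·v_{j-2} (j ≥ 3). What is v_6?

3008

Iterate the recurrence:
v_3 = 20; v_4 = 104; v_5 = 560; v_6 = 3008.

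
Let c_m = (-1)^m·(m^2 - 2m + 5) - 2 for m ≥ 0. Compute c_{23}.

-490

(-1)^23 = -1; m^2 - 2m + 5 at m=23 is 488; so c_{23} = -490.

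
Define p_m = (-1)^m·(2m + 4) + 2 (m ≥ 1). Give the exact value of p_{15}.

-32

(-1)^15 = -1; 2m + 4 at m=15 is 34; so p_{15} = -32.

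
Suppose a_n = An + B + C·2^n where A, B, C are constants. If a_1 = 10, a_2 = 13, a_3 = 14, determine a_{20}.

Write the equations: A + B + 2C = 10; 2A + B + 4C = 13; 3A + B + 8C = 14.
Subtracting the first from the second: A + 2C = 3.
Subtracting the second from the third: A + 4C = 1.
Solving: C = -1, A = 5, then B = 7.
So a_n = 5·n + 7 + (-1)·2^n; at n=20 this is -1048469.

-1048469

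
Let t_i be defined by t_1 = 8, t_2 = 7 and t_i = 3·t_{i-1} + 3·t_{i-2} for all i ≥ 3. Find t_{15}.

368761005

Iterate the recurrence:
t_3 = 45, t_4 = 156, t_5 = 603, …, t_{12} = 6766821, t_{13} = 25654968, t_{14} = 97265367, t_{15} = 368761005.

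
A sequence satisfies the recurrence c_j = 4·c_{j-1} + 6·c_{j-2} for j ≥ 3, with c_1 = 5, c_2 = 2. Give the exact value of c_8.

Iterate the recurrence:
c_3 = 38;  c_4 = 164;  c_5 = 884;  c_6 = 4520;  c_7 = 23384;  c_8 = 120656.

120656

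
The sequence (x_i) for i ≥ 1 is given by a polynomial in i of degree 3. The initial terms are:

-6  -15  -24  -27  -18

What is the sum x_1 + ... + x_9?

378

1st diffs: -9, -9, -3, 9.
2nd diffs: 0, 6, 12.
3rd diffs: 6, 6 (constant).
Newton forward-difference form: x_i = -6 + (-9)·C(i-1,1) + 6·C(i-1,3).
Continuing: 9, 60, 141, 258.
Summing i = 1..9 (9 terms) gives 378.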